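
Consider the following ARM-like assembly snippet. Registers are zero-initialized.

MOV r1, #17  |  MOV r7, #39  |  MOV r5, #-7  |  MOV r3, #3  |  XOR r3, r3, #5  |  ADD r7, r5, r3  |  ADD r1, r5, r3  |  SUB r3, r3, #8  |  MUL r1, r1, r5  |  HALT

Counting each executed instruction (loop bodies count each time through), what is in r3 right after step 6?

after MOV r1, #17: r1=17
after MOV r7, #39: r7=39
after MOV r5, #-7: r5=-7
after MOV r3, #3: r3=3
after XOR r3, r3, #5: r3=3^5=6
after ADD r7, r5, r3: r7=(-7)+6=-1
After step 6: r3 = 6.

6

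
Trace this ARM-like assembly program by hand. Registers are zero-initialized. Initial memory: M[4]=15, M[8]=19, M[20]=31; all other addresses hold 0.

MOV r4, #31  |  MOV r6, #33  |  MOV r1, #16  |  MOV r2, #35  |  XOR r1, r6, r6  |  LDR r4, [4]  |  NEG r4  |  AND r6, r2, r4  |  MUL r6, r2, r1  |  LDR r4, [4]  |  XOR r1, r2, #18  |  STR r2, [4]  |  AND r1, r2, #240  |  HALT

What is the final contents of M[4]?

35

after MOV r4, #31: r4=31
after MOV r6, #33: r6=33
after MOV r1, #16: r1=16
after MOV r2, #35: r2=35
after XOR r1, r6, r6: r1=33^33=0
after LDR r4, [4]: r4=M[4]=15
after NEG r4: r4=-(15)=-15
after AND r6, r2, r4: r6=35&(-15)=33
after MUL r6, r2, r1: r6=35*0=0
after LDR r4, [4]: r4=M[4]=15
after XOR r1, r2, #18: r1=35^18=49
STR r2, [4] → M[4]=35
after AND r1, r2, #240: r1=35&240=32
halt.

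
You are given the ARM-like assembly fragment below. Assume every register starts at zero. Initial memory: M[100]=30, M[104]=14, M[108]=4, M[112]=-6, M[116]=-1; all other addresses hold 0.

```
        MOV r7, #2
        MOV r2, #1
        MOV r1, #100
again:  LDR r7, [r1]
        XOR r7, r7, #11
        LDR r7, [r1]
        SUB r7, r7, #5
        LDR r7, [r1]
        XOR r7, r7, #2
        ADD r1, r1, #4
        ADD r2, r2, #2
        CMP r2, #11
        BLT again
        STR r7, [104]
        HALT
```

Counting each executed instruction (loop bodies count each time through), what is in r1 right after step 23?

108

MOV r7, #2 → r7=2
MOV r2, #1 → r2=1
MOV r1, #100 → r1=100
LDR r7, [r1] → r7=M[100]=30
XOR r7, r7, #11 → r7=30^11=21
LDR r7, [r1] → r7=M[100]=30
SUB r7, r7, #5 → r7=30-5=25
LDR r7, [r1] → r7=M[100]=30
XOR r7, r7, #2 → r7=30^2=28
ADD r1, r1, #4 → r1=100+4=104
ADD r2, r2, #2 → r2=1+2=3
CMP r2, #11  (cmp 3,11)
BLT again: taken
LDR r7, [r1] → r7=M[104]=14
XOR r7, r7, #11 → r7=14^11=5
LDR r7, [r1] → r7=M[104]=14
SUB r7, r7, #5 → r7=14-5=9
LDR r7, [r1] → r7=M[104]=14
XOR r7, r7, #2 → r7=14^2=12
ADD r1, r1, #4 → r1=104+4=108
ADD r2, r2, #2 → r2=3+2=5
CMP r2, #11  (cmp 5,11)
BLT again: taken
After step 23: r1 = 108.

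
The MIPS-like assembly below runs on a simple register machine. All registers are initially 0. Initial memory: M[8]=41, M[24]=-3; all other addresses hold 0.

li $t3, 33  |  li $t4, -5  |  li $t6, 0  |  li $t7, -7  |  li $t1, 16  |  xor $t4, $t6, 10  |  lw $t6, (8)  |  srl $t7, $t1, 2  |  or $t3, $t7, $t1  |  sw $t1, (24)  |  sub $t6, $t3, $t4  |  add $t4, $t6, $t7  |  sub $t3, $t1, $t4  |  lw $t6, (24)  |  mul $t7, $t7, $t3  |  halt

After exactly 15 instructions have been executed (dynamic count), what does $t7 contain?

li $t3, 33 → $t3=33
li $t4, -5 → $t4=-5
li $t6, 0 → $t6=0
li $t7, -7 → $t7=-7
li $t1, 16 → $t1=16
xor $t4, $t6, 10 → $t4=0^10=10
lw $t6, (8) → $t6=M[8]=41
srl $t7, $t1, 2 → $t7=16>>2=4
or $t3, $t7, $t1 → $t3=4|16=20
sw $t1, (24) → M[24]=16
sub $t6, $t3, $t4 → $t6=20-10=10
add $t4, $t6, $t7 → $t4=10+4=14
sub $t3, $t1, $t4 → $t3=16-14=2
lw $t6, (24) → $t6=M[24]=16
mul $t7, $t7, $t3 → $t7=4*2=8
After step 15: $t7 = 8.

8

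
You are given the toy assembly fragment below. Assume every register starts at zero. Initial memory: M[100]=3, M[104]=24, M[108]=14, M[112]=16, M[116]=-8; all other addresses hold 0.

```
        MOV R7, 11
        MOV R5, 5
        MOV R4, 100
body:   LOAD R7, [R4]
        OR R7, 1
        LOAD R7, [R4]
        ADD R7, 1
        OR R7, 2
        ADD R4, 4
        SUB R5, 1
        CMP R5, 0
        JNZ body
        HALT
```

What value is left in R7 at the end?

-5

MOV R7, 11 → R7=11
MOV R5, 5 → R5=5
MOV R4, 100 → R4=100
LOAD R7, [R4] → R7=M[100]=3
OR R7, 1 → R7=3|1=3
LOAD R7, [R4] → R7=M[100]=3
ADD R7, 1 → R7=3+1=4
OR R7, 2 → R7=4|2=6
ADD R4, 4 → R4=100+4=104
SUB R5, 1 → R5=5-1=4
CMP R5, 0  (cmp 4,0)
JNZ body: taken
LOAD R7, [R4] → R7=M[104]=24
OR R7, 1 → R7=24|1=25
LOAD R7, [R4] → R7=M[104]=24
ADD R7, 1 → R7=24+1=25
OR R7, 2 → R7=25|2=27
ADD R4, 4 → R4=104+4=108
SUB R5, 1 → R5=4-1=3
CMP R5, 0  (cmp 3,0)
JNZ body: taken
LOAD R7, [R4] → R7=M[108]=14
OR R7, 1 → R7=14|1=15
LOAD R7, [R4] → R7=M[108]=14
ADD R7, 1 → R7=14+1=15
OR R7, 2 → R7=15|2=15
ADD R4, 4 → R4=108+4=112
SUB R5, 1 → R5=3-1=2
CMP R5, 0  (cmp 2,0)
JNZ body: taken
LOAD R7, [R4] → R7=M[112]=16
OR R7, 1 → R7=16|1=17
LOAD R7, [R4] → R7=M[112]=16
ADD R7, 1 → R7=16+1=17
OR R7, 2 → R7=17|2=19
ADD R4, 4 → R4=112+4=116
SUB R5, 1 → R5=2-1=1
CMP R5, 0  (cmp 1,0)
JNZ body: taken
LOAD R7, [R4] → R7=M[116]=-8
OR R7, 1 → R7=(-8)|1=-7
LOAD R7, [R4] → R7=M[116]=-8
ADD R7, 1 → R7=(-8)+1=-7
OR R7, 2 → R7=(-7)|2=-5
ADD R4, 4 → R4=116+4=120
SUB R5, 1 → R5=1-1=0
CMP R5, 0  (cmp 0,0)
JNZ body: not taken
halt.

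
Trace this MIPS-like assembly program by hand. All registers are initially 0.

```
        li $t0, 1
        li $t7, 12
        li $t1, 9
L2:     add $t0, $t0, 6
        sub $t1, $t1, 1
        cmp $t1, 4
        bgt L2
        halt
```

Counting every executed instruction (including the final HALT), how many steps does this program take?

24

after li $t0, 1: $t0=1
after li $t7, 12: $t7=12
after li $t1, 9: $t1=9
after add $t0, $t0, 6: $t0=1+6=7
after sub $t1, $t1, 1: $t1=9-1=8
cmp $t1, 4  (cmp 8,4)
bgt L2: taken
after add $t0, $t0, 6: $t0=7+6=13
after sub $t1, $t1, 1: $t1=8-1=7
cmp $t1, 4  (cmp 7,4)
bgt L2: taken
after add $t0, $t0, 6: $t0=13+6=19
after sub $t1, $t1, 1: $t1=7-1=6
cmp $t1, 4  (cmp 6,4)
bgt L2: taken
after add $t0, $t0, 6: $t0=19+6=25
after sub $t1, $t1, 1: $t1=6-1=5
cmp $t1, 4  (cmp 5,4)
bgt L2: taken
after add $t0, $t0, 6: $t0=25+6=31
after sub $t1, $t1, 1: $t1=5-1=4
cmp $t1, 4  (cmp 4,4)
bgt L2: not taken
halt.
Total executed instructions: 24.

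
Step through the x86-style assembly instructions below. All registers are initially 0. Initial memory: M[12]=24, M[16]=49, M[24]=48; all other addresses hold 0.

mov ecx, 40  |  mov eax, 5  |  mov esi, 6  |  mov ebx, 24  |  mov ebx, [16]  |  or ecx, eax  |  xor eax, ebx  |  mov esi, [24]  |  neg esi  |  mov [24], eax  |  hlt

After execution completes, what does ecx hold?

ecx=40
eax=5
esi=6
ebx=24
ebx=M[16]=49
ecx=40|5=45
eax=5^49=52
esi=M[24]=48
esi=-(48)=-48
mov [24], eax → M[24]=52
halt.

45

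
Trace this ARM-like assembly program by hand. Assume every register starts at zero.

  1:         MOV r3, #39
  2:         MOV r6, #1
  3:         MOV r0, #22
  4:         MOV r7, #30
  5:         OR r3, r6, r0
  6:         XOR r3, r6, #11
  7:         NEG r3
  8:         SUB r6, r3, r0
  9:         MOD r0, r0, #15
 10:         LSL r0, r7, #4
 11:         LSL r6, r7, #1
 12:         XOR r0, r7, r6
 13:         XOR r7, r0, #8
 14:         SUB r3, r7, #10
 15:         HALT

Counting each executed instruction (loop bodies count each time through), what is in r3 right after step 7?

MOV r3, #39 → r3=39
MOV r6, #1 → r6=1
MOV r0, #22 → r0=22
MOV r7, #30 → r7=30
OR r3, r6, r0 → r3=1|22=23
XOR r3, r6, #11 → r3=1^11=10
NEG r3 → r3=-(10)=-10
After step 7: r3 = -10.

-10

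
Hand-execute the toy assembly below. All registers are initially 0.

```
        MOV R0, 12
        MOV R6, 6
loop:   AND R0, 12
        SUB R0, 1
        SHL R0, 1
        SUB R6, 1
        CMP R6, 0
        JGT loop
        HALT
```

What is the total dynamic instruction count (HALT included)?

MOV R0, 12 → R0=12
MOV R6, 6 → R6=6
AND R0, 12 → R0=12&12=12
SUB R0, 1 → R0=12-1=11
SHL R0, 1 → R0=11<<1=22
SUB R6, 1 → R6=6-1=5
CMP R6, 0  (cmp 5,0)
JGT loop: taken
AND R0, 12 → R0=22&12=4
SUB R0, 1 → R0=4-1=3
SHL R0, 1 → R0=3<<1=6
SUB R6, 1 → R6=5-1=4
CMP R6, 0  (cmp 4,0)
JGT loop: taken
AND R0, 12 → R0=6&12=4
SUB R0, 1 → R0=4-1=3
SHL R0, 1 → R0=3<<1=6
SUB R6, 1 → R6=4-1=3
CMP R6, 0  (cmp 3,0)
JGT loop: taken
AND R0, 12 → R0=6&12=4
SUB R0, 1 → R0=4-1=3
SHL R0, 1 → R0=3<<1=6
SUB R6, 1 → R6=3-1=2
CMP R6, 0  (cmp 2,0)
JGT loop: taken
AND R0, 12 → R0=6&12=4
SUB R0, 1 → R0=4-1=3
SHL R0, 1 → R0=3<<1=6
SUB R6, 1 → R6=2-1=1
CMP R6, 0  (cmp 1,0)
JGT loop: taken
AND R0, 12 → R0=6&12=4
SUB R0, 1 → R0=4-1=3
SHL R0, 1 → R0=3<<1=6
SUB R6, 1 → R6=1-1=0
CMP R6, 0  (cmp 0,0)
JGT loop: not taken
halt.
Total executed instructions: 39.

39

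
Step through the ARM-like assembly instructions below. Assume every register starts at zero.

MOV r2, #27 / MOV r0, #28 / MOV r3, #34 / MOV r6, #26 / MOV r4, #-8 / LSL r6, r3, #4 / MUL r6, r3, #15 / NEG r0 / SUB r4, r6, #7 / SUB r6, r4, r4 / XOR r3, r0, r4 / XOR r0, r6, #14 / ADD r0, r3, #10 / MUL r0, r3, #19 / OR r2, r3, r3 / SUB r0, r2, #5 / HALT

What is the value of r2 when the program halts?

-493

MOV r2, #27 → r2=27
MOV r0, #28 → r0=28
MOV r3, #34 → r3=34
MOV r6, #26 → r6=26
MOV r4, #-8 → r4=-8
LSL r6, r3, #4 → r6=34<<4=544
MUL r6, r3, #15 → r6=34*15=510
NEG r0 → r0=-(28)=-28
SUB r4, r6, #7 → r4=510-7=503
SUB r6, r4, r4 → r6=503-503=0
XOR r3, r0, r4 → r3=(-28)^503=-493
XOR r0, r6, #14 → r0=0^14=14
ADD r0, r3, #10 → r0=(-493)+10=-483
MUL r0, r3, #19 → r0=(-493)*19=-9367
OR r2, r3, r3 → r2=(-493)|(-493)=-493
SUB r0, r2, #5 → r0=(-493)-5=-498
halt.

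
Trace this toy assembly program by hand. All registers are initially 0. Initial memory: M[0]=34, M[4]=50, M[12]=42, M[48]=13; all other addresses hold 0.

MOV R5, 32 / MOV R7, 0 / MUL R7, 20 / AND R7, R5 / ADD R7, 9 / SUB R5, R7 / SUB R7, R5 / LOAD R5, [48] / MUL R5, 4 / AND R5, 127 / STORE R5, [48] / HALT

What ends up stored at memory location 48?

after MOV R5, 32: R5=32
after MOV R7, 0: R7=0
after MUL R7, 20: R7=0*20=0
after AND R7, R5: R7=0&32=0
after ADD R7, 9: R7=0+9=9
after SUB R5, R7: R5=32-9=23
after SUB R7, R5: R7=9-23=-14
after LOAD R5, [48]: R5=M[48]=13
after MUL R5, 4: R5=13*4=52
after AND R5, 127: R5=52&127=52
STORE R5, [48] → M[48]=52
halt.

52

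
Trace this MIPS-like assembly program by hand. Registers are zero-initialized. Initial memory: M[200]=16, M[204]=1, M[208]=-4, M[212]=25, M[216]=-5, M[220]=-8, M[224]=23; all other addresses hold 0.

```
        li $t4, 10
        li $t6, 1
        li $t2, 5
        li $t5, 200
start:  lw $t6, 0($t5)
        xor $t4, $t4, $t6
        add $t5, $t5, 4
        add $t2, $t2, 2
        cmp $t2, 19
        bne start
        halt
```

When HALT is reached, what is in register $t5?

li $t4, 10 → $t4=10
li $t6, 1 → $t6=1
li $t2, 5 → $t2=5
li $t5, 200 → $t5=200
lw $t6, 0($t5) → $t6=M[200]=16
xor $t4, $t4, $t6 → $t4=10^16=26
add $t5, $t5, 4 → $t5=200+4=204
add $t2, $t2, 2 → $t2=5+2=7
cmp $t2, 19  (cmp 7,19)
bne start: taken
lw $t6, 0($t5) → $t6=M[204]=1
xor $t4, $t4, $t6 → $t4=26^1=27
add $t5, $t5, 4 → $t5=204+4=208
add $t2, $t2, 2 → $t2=7+2=9
cmp $t2, 19  (cmp 9,19)
bne start: taken
lw $t6, 0($t5) → $t6=M[208]=-4
xor $t4, $t4, $t6 → $t4=27^(-4)=-25
add $t5, $t5, 4 → $t5=208+4=212
add $t2, $t2, 2 → $t2=9+2=11
cmp $t2, 19  (cmp 11,19)
bne start: taken
lw $t6, 0($t5) → $t6=M[212]=25
xor $t4, $t4, $t6 → $t4=(-25)^25=-2
add $t5, $t5, 4 → $t5=212+4=216
add $t2, $t2, 2 → $t2=11+2=13
cmp $t2, 19  (cmp 13,19)
bne start: taken
lw $t6, 0($t5) → $t6=M[216]=-5
xor $t4, $t4, $t6 → $t4=(-2)^(-5)=5
add $t5, $t5, 4 → $t5=216+4=220
add $t2, $t2, 2 → $t2=13+2=15
cmp $t2, 19  (cmp 15,19)
bne start: taken
lw $t6, 0($t5) → $t6=M[220]=-8
xor $t4, $t4, $t6 → $t4=5^(-8)=-3
add $t5, $t5, 4 → $t5=220+4=224
add $t2, $t2, 2 → $t2=15+2=17
cmp $t2, 19  (cmp 17,19)
bne start: taken
lw $t6, 0($t5) → $t6=M[224]=23
xor $t4, $t4, $t6 → $t4=(-3)^23=-22
add $t5, $t5, 4 → $t5=224+4=228
add $t2, $t2, 2 → $t2=17+2=19
cmp $t2, 19  (cmp 19,19)
bne start: not taken
halt.

228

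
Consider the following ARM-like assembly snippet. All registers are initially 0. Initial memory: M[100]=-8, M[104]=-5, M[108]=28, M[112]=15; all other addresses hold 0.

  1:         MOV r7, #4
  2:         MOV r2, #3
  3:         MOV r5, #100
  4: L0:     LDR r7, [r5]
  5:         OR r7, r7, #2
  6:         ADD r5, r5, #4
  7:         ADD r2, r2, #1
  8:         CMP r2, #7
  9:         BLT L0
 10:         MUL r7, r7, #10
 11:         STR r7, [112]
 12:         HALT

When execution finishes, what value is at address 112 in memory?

r7=4
r2=3
r5=100
r7=M[100]=-8
r7=(-8)|2=-6
r5=100+4=104
r2=3+1=4
CMP r2, #7  (cmp 4,7)
BLT L0: taken
r7=M[104]=-5
r7=(-5)|2=-5
r5=104+4=108
r2=4+1=5
CMP r2, #7  (cmp 5,7)
BLT L0: taken
r7=M[108]=28
r7=28|2=30
r5=108+4=112
r2=5+1=6
CMP r2, #7  (cmp 6,7)
BLT L0: taken
r7=M[112]=15
r7=15|2=15
r5=112+4=116
r2=6+1=7
CMP r2, #7  (cmp 7,7)
BLT L0: not taken
r7=15*10=150
STR r7, [112] → M[112]=150
halt.

150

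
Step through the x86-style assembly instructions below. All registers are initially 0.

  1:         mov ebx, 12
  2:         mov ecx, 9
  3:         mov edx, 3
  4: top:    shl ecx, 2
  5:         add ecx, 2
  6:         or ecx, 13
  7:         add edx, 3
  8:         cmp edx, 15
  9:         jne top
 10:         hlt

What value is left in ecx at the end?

after mov ebx, 12: ebx=12
after mov ecx, 9: ecx=9
after mov edx, 3: edx=3
after shl ecx, 2: ecx=9<<2=36
after add ecx, 2: ecx=36+2=38
after or ecx, 13: ecx=38|13=47
after add edx, 3: edx=3+3=6
cmp edx, 15  (cmp 6,15)
jne top: taken
after shl ecx, 2: ecx=47<<2=188
after add ecx, 2: ecx=188+2=190
after or ecx, 13: ecx=190|13=191
after add edx, 3: edx=6+3=9
cmp edx, 15  (cmp 9,15)
jne top: taken
after shl ecx, 2: ecx=191<<2=764
after add ecx, 2: ecx=764+2=766
after or ecx, 13: ecx=766|13=767
after add edx, 3: edx=9+3=12
cmp edx, 15  (cmp 12,15)
jne top: taken
after shl ecx, 2: ecx=767<<2=3068
after add ecx, 2: ecx=3068+2=3070
after or ecx, 13: ecx=3070|13=3071
after add edx, 3: edx=12+3=15
cmp edx, 15  (cmp 15,15)
jne top: not taken
halt.

3071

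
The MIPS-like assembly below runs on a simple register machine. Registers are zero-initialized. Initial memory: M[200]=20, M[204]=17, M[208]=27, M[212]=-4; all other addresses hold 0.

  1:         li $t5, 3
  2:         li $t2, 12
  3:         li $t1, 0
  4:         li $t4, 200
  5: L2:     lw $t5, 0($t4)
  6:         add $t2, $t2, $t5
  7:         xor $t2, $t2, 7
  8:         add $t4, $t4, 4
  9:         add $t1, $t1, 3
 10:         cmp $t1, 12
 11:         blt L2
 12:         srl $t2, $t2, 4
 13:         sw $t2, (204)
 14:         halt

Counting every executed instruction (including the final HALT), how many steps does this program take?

li $t5, 3 → $t5=3
li $t2, 12 → $t2=12
li $t1, 0 → $t1=0
li $t4, 200 → $t4=200
lw $t5, 0($t4) → $t5=M[200]=20
add $t2, $t2, $t5 → $t2=12+20=32
xor $t2, $t2, 7 → $t2=32^7=39
add $t4, $t4, 4 → $t4=200+4=204
add $t1, $t1, 3 → $t1=0+3=3
cmp $t1, 12  (cmp 3,12)
blt L2: taken
lw $t5, 0($t4) → $t5=M[204]=17
add $t2, $t2, $t5 → $t2=39+17=56
xor $t2, $t2, 7 → $t2=56^7=63
add $t4, $t4, 4 → $t4=204+4=208
add $t1, $t1, 3 → $t1=3+3=6
cmp $t1, 12  (cmp 6,12)
blt L2: taken
lw $t5, 0($t4) → $t5=M[208]=27
add $t2, $t2, $t5 → $t2=63+27=90
xor $t2, $t2, 7 → $t2=90^7=93
add $t4, $t4, 4 → $t4=208+4=212
add $t1, $t1, 3 → $t1=6+3=9
cmp $t1, 12  (cmp 9,12)
blt L2: taken
lw $t5, 0($t4) → $t5=M[212]=-4
add $t2, $t2, $t5 → $t2=93+(-4)=89
xor $t2, $t2, 7 → $t2=89^7=94
add $t4, $t4, 4 → $t4=212+4=216
add $t1, $t1, 3 → $t1=9+3=12
cmp $t1, 12  (cmp 12,12)
blt L2: not taken
srl $t2, $t2, 4 → $t2=94>>4=5
sw $t2, (204) → M[204]=5
halt.
Total executed instructions: 35.

35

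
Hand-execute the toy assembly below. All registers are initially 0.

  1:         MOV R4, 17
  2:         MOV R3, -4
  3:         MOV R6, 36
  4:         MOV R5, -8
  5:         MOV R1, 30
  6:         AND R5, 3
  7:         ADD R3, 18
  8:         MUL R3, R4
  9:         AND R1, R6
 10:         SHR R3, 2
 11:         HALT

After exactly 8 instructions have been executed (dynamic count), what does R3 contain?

238

R4=17
R3=-4
R6=36
R5=-8
R1=30
R5=(-8)&3=0
R3=(-4)+18=14
R3=14*17=238
After step 8: R3 = 238.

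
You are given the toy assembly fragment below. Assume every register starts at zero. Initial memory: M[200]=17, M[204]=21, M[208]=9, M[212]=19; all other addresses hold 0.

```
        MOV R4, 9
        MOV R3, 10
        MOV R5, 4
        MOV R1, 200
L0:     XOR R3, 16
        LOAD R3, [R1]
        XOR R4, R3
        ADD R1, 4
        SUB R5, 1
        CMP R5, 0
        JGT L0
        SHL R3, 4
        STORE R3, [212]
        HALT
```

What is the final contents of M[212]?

MOV R4, 9 → R4=9
MOV R3, 10 → R3=10
MOV R5, 4 → R5=4
MOV R1, 200 → R1=200
XOR R3, 16 → R3=10^16=26
LOAD R3, [R1] → R3=M[200]=17
XOR R4, R3 → R4=9^17=24
ADD R1, 4 → R1=200+4=204
SUB R5, 1 → R5=4-1=3
CMP R5, 0  (cmp 3,0)
JGT L0: taken
XOR R3, 16 → R3=17^16=1
LOAD R3, [R1] → R3=M[204]=21
XOR R4, R3 → R4=24^21=13
ADD R1, 4 → R1=204+4=208
SUB R5, 1 → R5=3-1=2
CMP R5, 0  (cmp 2,0)
JGT L0: taken
XOR R3, 16 → R3=21^16=5
LOAD R3, [R1] → R3=M[208]=9
XOR R4, R3 → R4=13^9=4
ADD R1, 4 → R1=208+4=212
SUB R5, 1 → R5=2-1=1
CMP R5, 0  (cmp 1,0)
JGT L0: taken
XOR R3, 16 → R3=9^16=25
LOAD R3, [R1] → R3=M[212]=19
XOR R4, R3 → R4=4^19=23
ADD R1, 4 → R1=212+4=216
SUB R5, 1 → R5=1-1=0
CMP R5, 0  (cmp 0,0)
JGT L0: not taken
SHL R3, 4 → R3=19<<4=304
STORE R3, [212] → M[212]=304
halt.

304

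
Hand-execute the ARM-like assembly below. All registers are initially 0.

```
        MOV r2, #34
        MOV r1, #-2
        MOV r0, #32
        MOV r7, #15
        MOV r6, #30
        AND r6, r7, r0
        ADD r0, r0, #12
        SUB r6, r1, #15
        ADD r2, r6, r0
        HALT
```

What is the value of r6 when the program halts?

-17

MOV r2, #34 → r2=34
MOV r1, #-2 → r1=-2
MOV r0, #32 → r0=32
MOV r7, #15 → r7=15
MOV r6, #30 → r6=30
AND r6, r7, r0 → r6=15&32=0
ADD r0, r0, #12 → r0=32+12=44
SUB r6, r1, #15 → r6=(-2)-15=-17
ADD r2, r6, r0 → r2=(-17)+44=27
halt.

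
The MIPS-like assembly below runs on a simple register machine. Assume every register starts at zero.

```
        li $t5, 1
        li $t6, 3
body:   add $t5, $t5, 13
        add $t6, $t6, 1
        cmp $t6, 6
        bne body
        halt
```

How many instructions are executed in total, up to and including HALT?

li $t5, 1 → $t5=1
li $t6, 3 → $t6=3
add $t5, $t5, 13 → $t5=1+13=14
add $t6, $t6, 1 → $t6=3+1=4
cmp $t6, 6  (cmp 4,6)
bne body: taken
add $t5, $t5, 13 → $t5=14+13=27
add $t6, $t6, 1 → $t6=4+1=5
cmp $t6, 6  (cmp 5,6)
bne body: taken
add $t5, $t5, 13 → $t5=27+13=40
add $t6, $t6, 1 → $t6=5+1=6
cmp $t6, 6  (cmp 6,6)
bne body: not taken
halt.
Total executed instructions: 15.

15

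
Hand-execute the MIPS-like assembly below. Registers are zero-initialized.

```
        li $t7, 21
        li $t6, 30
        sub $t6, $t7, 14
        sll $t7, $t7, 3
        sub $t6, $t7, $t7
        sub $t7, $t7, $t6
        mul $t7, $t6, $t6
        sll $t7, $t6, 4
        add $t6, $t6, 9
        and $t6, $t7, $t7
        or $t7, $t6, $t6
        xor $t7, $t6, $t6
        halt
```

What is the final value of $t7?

$t7=21
$t6=30
$t6=21-14=7
$t7=21<<3=168
$t6=168-168=0
$t7=168-0=168
$t7=0*0=0
$t7=0<<4=0
$t6=0+9=9
$t6=0&0=0
$t7=0|0=0
$t7=0^0=0
halt.

0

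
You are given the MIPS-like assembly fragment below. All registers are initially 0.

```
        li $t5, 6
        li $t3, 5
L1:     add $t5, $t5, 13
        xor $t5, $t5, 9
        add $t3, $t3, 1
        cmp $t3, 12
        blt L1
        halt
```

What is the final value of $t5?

li $t5, 6 → $t5=6
li $t3, 5 → $t3=5
add $t5, $t5, 13 → $t5=6+13=19
xor $t5, $t5, 9 → $t5=19^9=26
add $t3, $t3, 1 → $t3=5+1=6
cmp $t3, 12  (cmp 6,12)
blt L1: taken
add $t5, $t5, 13 → $t5=26+13=39
xor $t5, $t5, 9 → $t5=39^9=46
add $t3, $t3, 1 → $t3=6+1=7
cmp $t3, 12  (cmp 7,12)
blt L1: taken
add $t5, $t5, 13 → $t5=46+13=59
xor $t5, $t5, 9 → $t5=59^9=50
add $t3, $t3, 1 → $t3=7+1=8
cmp $t3, 12  (cmp 8,12)
blt L1: taken
add $t5, $t5, 13 → $t5=50+13=63
xor $t5, $t5, 9 → $t5=63^9=54
add $t3, $t3, 1 → $t3=8+1=9
cmp $t3, 12  (cmp 9,12)
blt L1: taken
add $t5, $t5, 13 → $t5=54+13=67
xor $t5, $t5, 9 → $t5=67^9=74
add $t3, $t3, 1 → $t3=9+1=10
cmp $t3, 12  (cmp 10,12)
blt L1: taken
add $t5, $t5, 13 → $t5=74+13=87
xor $t5, $t5, 9 → $t5=87^9=94
add $t3, $t3, 1 → $t3=10+1=11
cmp $t3, 12  (cmp 11,12)
blt L1: taken
add $t5, $t5, 13 → $t5=94+13=107
xor $t5, $t5, 9 → $t5=107^9=98
add $t3, $t3, 1 → $t3=11+1=12
cmp $t3, 12  (cmp 12,12)
blt L1: not taken
halt.

98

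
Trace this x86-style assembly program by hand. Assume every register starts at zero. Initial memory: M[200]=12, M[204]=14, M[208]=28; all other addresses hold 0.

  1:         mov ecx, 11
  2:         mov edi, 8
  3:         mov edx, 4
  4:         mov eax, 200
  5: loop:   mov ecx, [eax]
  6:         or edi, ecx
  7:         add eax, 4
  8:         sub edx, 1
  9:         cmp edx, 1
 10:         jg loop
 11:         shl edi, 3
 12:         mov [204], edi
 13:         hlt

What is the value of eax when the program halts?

212

mov ecx, 11 → ecx=11
mov edi, 8 → edi=8
mov edx, 4 → edx=4
mov eax, 200 → eax=200
mov ecx, [eax] → ecx=M[200]=12
or edi, ecx → edi=8|12=12
add eax, 4 → eax=200+4=204
sub edx, 1 → edx=4-1=3
cmp edx, 1  (cmp 3,1)
jg loop: taken
mov ecx, [eax] → ecx=M[204]=14
or edi, ecx → edi=12|14=14
add eax, 4 → eax=204+4=208
sub edx, 1 → edx=3-1=2
cmp edx, 1  (cmp 2,1)
jg loop: taken
mov ecx, [eax] → ecx=M[208]=28
or edi, ecx → edi=14|28=30
add eax, 4 → eax=208+4=212
sub edx, 1 → edx=2-1=1
cmp edx, 1  (cmp 1,1)
jg loop: not taken
shl edi, 3 → edi=30<<3=240
mov [204], edi → M[204]=240
halt.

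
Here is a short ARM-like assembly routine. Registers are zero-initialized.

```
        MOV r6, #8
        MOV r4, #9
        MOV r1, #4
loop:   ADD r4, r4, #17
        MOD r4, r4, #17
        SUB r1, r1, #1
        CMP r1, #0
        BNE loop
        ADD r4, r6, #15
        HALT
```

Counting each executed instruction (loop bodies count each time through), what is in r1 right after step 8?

after MOV r6, #8: r6=8
after MOV r4, #9: r4=9
after MOV r1, #4: r1=4
after ADD r4, r4, #17: r4=9+17=26
after MOD r4, r4, #17: r4=26%17=9
after SUB r1, r1, #1: r1=4-1=3
CMP r1, #0  (cmp 3,0)
BNE loop: taken
After step 8: r1 = 3.

3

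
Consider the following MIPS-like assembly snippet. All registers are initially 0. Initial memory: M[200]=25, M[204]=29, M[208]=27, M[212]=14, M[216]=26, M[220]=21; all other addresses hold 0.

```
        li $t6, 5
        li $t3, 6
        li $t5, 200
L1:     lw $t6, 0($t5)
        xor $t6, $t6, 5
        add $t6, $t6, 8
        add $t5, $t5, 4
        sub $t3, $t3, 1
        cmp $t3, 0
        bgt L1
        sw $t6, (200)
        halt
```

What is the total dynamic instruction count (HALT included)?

$t6=5
$t3=6
$t5=200
$t6=M[200]=25
$t6=25^5=28
$t6=28+8=36
$t5=200+4=204
$t3=6-1=5
cmp $t3, 0  (cmp 5,0)
bgt L1: taken
$t6=M[204]=29
$t6=29^5=24
$t6=24+8=32
$t5=204+4=208
$t3=5-1=4
cmp $t3, 0  (cmp 4,0)
bgt L1: taken
$t6=M[208]=27
$t6=27^5=30
$t6=30+8=38
$t5=208+4=212
$t3=4-1=3
cmp $t3, 0  (cmp 3,0)
bgt L1: taken
$t6=M[212]=14
$t6=14^5=11
$t6=11+8=19
$t5=212+4=216
$t3=3-1=2
cmp $t3, 0  (cmp 2,0)
bgt L1: taken
$t6=M[216]=26
$t6=26^5=31
$t6=31+8=39
$t5=216+4=220
$t3=2-1=1
cmp $t3, 0  (cmp 1,0)
bgt L1: taken
$t6=M[220]=21
$t6=21^5=16
$t6=16+8=24
$t5=220+4=224
$t3=1-1=0
cmp $t3, 0  (cmp 0,0)
bgt L1: not taken
sw $t6, (200) → M[200]=24
halt.
Total executed instructions: 47.

47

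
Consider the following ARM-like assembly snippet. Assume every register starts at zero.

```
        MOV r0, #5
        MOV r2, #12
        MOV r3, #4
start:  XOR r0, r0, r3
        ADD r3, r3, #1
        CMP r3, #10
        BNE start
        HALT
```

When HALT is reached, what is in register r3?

after MOV r0, #5: r0=5
after MOV r2, #12: r2=12
after MOV r3, #4: r3=4
after XOR r0, r0, r3: r0=5^4=1
after ADD r3, r3, #1: r3=4+1=5
CMP r3, #10  (cmp 5,10)
BNE start: taken
after XOR r0, r0, r3: r0=1^5=4
after ADD r3, r3, #1: r3=5+1=6
CMP r3, #10  (cmp 6,10)
BNE start: taken
after XOR r0, r0, r3: r0=4^6=2
after ADD r3, r3, #1: r3=6+1=7
CMP r3, #10  (cmp 7,10)
BNE start: taken
after XOR r0, r0, r3: r0=2^7=5
after ADD r3, r3, #1: r3=7+1=8
CMP r3, #10  (cmp 8,10)
BNE start: taken
after XOR r0, r0, r3: r0=5^8=13
after ADD r3, r3, #1: r3=8+1=9
CMP r3, #10  (cmp 9,10)
BNE start: taken
after XOR r0, r0, r3: r0=13^9=4
after ADD r3, r3, #1: r3=9+1=10
CMP r3, #10  (cmp 10,10)
BNE start: not taken
halt.

10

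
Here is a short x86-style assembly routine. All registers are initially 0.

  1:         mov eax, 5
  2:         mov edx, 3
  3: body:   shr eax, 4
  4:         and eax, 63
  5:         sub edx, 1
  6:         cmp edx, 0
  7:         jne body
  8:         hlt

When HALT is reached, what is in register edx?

after mov eax, 5: eax=5
after mov edx, 3: edx=3
after shr eax, 4: eax=5>>4=0
after and eax, 63: eax=0&63=0
after sub edx, 1: edx=3-1=2
cmp edx, 0  (cmp 2,0)
jne body: taken
after shr eax, 4: eax=0>>4=0
after and eax, 63: eax=0&63=0
after sub edx, 1: edx=2-1=1
cmp edx, 0  (cmp 1,0)
jne body: taken
after shr eax, 4: eax=0>>4=0
after and eax, 63: eax=0&63=0
after sub edx, 1: edx=1-1=0
cmp edx, 0  (cmp 0,0)
jne body: not taken
halt.

0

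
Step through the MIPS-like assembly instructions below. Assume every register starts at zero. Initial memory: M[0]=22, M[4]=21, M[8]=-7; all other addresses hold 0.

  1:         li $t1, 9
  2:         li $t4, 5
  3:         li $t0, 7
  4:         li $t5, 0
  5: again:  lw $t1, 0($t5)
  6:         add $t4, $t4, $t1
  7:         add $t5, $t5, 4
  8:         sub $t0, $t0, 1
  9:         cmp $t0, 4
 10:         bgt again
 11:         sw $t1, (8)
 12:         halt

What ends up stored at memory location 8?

-7

after li $t1, 9: $t1=9
after li $t4, 5: $t4=5
after li $t0, 7: $t0=7
after li $t5, 0: $t5=0
after lw $t1, 0($t5): $t1=M[0]=22
after add $t4, $t4, $t1: $t4=5+22=27
after add $t5, $t5, 4: $t5=0+4=4
after sub $t0, $t0, 1: $t0=7-1=6
cmp $t0, 4  (cmp 6,4)
bgt again: taken
after lw $t1, 0($t5): $t1=M[4]=21
after add $t4, $t4, $t1: $t4=27+21=48
after add $t5, $t5, 4: $t5=4+4=8
after sub $t0, $t0, 1: $t0=6-1=5
cmp $t0, 4  (cmp 5,4)
bgt again: taken
after lw $t1, 0($t5): $t1=M[8]=-7
after add $t4, $t4, $t1: $t4=48+(-7)=41
after add $t5, $t5, 4: $t5=8+4=12
after sub $t0, $t0, 1: $t0=5-1=4
cmp $t0, 4  (cmp 4,4)
bgt again: not taken
sw $t1, (8) → M[8]=-7
halt.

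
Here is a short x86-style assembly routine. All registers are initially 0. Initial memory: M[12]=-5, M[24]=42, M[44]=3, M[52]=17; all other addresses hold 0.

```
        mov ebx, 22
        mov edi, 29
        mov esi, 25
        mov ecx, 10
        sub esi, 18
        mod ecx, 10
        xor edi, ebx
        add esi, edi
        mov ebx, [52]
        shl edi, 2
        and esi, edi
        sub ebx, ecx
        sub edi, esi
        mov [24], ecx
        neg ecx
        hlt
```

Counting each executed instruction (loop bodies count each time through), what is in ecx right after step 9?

after mov ebx, 22: ebx=22
after mov edi, 29: edi=29
after mov esi, 25: esi=25
after mov ecx, 10: ecx=10
after sub esi, 18: esi=25-18=7
after mod ecx, 10: ecx=10%10=0
after xor edi, ebx: edi=29^22=11
after add esi, edi: esi=7+11=18
after mov ebx, [52]: ebx=M[52]=17
After step 9: ecx = 0.

0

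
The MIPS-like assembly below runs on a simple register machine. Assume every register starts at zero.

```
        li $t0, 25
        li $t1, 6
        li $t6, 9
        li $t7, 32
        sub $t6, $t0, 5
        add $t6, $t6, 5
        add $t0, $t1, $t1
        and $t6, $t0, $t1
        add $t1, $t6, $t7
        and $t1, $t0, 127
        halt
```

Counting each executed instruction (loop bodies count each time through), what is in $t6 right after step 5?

$t0=25
$t1=6
$t6=9
$t7=32
$t6=25-5=20
After step 5: $t6 = 20.

20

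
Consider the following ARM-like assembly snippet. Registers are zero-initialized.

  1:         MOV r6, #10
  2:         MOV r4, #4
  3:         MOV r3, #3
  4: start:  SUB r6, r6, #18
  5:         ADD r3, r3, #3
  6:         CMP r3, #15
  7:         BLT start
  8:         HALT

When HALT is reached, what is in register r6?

-62

r6=10
r4=4
r3=3
r6=10-18=-8
r3=3+3=6
CMP r3, #15  (cmp 6,15)
BLT start: taken
r6=(-8)-18=-26
r3=6+3=9
CMP r3, #15  (cmp 9,15)
BLT start: taken
r6=(-26)-18=-44
r3=9+3=12
CMP r3, #15  (cmp 12,15)
BLT start: taken
r6=(-44)-18=-62
r3=12+3=15
CMP r3, #15  (cmp 15,15)
BLT start: not taken
halt.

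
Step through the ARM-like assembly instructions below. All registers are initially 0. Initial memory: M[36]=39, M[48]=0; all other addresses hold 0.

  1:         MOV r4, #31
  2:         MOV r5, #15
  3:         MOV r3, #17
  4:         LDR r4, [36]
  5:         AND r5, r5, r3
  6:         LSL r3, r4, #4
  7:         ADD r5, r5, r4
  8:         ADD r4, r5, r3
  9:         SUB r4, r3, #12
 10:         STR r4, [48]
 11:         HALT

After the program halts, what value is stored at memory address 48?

r4=31
r5=15
r3=17
r4=M[36]=39
r5=15&17=1
r3=39<<4=624
r5=1+39=40
r4=40+624=664
r4=624-12=612
STR r4, [48] → M[48]=612
halt.

612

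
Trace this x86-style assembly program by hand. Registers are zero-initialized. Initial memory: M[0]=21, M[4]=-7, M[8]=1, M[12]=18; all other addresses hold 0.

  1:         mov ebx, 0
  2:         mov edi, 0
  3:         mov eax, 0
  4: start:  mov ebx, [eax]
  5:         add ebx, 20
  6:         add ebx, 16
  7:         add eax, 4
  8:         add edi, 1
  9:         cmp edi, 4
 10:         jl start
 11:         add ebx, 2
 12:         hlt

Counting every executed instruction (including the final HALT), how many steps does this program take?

mov ebx, 0 → ebx=0
mov edi, 0 → edi=0
mov eax, 0 → eax=0
mov ebx, [eax] → ebx=M[0]=21
add ebx, 20 → ebx=21+20=41
add ebx, 16 → ebx=41+16=57
add eax, 4 → eax=0+4=4
add edi, 1 → edi=0+1=1
cmp edi, 4  (cmp 1,4)
jl start: taken
mov ebx, [eax] → ebx=M[4]=-7
add ebx, 20 → ebx=(-7)+20=13
add ebx, 16 → ebx=13+16=29
add eax, 4 → eax=4+4=8
add edi, 1 → edi=1+1=2
cmp edi, 4  (cmp 2,4)
jl start: taken
mov ebx, [eax] → ebx=M[8]=1
add ebx, 20 → ebx=1+20=21
add ebx, 16 → ebx=21+16=37
add eax, 4 → eax=8+4=12
add edi, 1 → edi=2+1=3
cmp edi, 4  (cmp 3,4)
jl start: taken
mov ebx, [eax] → ebx=M[12]=18
add ebx, 20 → ebx=18+20=38
add ebx, 16 → ebx=38+16=54
add eax, 4 → eax=12+4=16
add edi, 1 → edi=3+1=4
cmp edi, 4  (cmp 4,4)
jl start: not taken
add ebx, 2 → ebx=54+2=56
halt.
Total executed instructions: 33.

33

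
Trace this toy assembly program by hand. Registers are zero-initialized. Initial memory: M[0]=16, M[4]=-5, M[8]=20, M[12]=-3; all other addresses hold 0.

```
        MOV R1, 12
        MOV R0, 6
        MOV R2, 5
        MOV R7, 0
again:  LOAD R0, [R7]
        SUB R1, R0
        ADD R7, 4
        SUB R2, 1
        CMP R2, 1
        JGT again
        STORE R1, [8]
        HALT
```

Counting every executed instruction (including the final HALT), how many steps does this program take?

30

after MOV R1, 12: R1=12
after MOV R0, 6: R0=6
after MOV R2, 5: R2=5
after MOV R7, 0: R7=0
after LOAD R0, [R7]: R0=M[0]=16
after SUB R1, R0: R1=12-16=-4
after ADD R7, 4: R7=0+4=4
after SUB R2, 1: R2=5-1=4
CMP R2, 1  (cmp 4,1)
JGT again: taken
after LOAD R0, [R7]: R0=M[4]=-5
after SUB R1, R0: R1=(-4)-(-5)=1
after ADD R7, 4: R7=4+4=8
after SUB R2, 1: R2=4-1=3
CMP R2, 1  (cmp 3,1)
JGT again: taken
after LOAD R0, [R7]: R0=M[8]=20
after SUB R1, R0: R1=1-20=-19
after ADD R7, 4: R7=8+4=12
after SUB R2, 1: R2=3-1=2
CMP R2, 1  (cmp 2,1)
JGT again: taken
after LOAD R0, [R7]: R0=M[12]=-3
after SUB R1, R0: R1=(-19)-(-3)=-16
after ADD R7, 4: R7=12+4=16
after SUB R2, 1: R2=2-1=1
CMP R2, 1  (cmp 1,1)
JGT again: not taken
STORE R1, [8] → M[8]=-16
halt.
Total executed instructions: 30.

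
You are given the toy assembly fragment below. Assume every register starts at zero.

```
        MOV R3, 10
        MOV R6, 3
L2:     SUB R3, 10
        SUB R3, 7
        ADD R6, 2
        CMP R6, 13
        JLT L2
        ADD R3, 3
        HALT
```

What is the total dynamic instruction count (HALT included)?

29

MOV R3, 10 → R3=10
MOV R6, 3 → R6=3
SUB R3, 10 → R3=10-10=0
SUB R3, 7 → R3=0-7=-7
ADD R6, 2 → R6=3+2=5
CMP R6, 13  (cmp 5,13)
JLT L2: taken
SUB R3, 10 → R3=(-7)-10=-17
SUB R3, 7 → R3=(-17)-7=-24
ADD R6, 2 → R6=5+2=7
CMP R6, 13  (cmp 7,13)
JLT L2: taken
SUB R3, 10 → R3=(-24)-10=-34
SUB R3, 7 → R3=(-34)-7=-41
ADD R6, 2 → R6=7+2=9
CMP R6, 13  (cmp 9,13)
JLT L2: taken
SUB R3, 10 → R3=(-41)-10=-51
SUB R3, 7 → R3=(-51)-7=-58
ADD R6, 2 → R6=9+2=11
CMP R6, 13  (cmp 11,13)
JLT L2: taken
SUB R3, 10 → R3=(-58)-10=-68
SUB R3, 7 → R3=(-68)-7=-75
ADD R6, 2 → R6=11+2=13
CMP R6, 13  (cmp 13,13)
JLT L2: not taken
ADD R3, 3 → R3=(-75)+3=-72
halt.
Total executed instructions: 29.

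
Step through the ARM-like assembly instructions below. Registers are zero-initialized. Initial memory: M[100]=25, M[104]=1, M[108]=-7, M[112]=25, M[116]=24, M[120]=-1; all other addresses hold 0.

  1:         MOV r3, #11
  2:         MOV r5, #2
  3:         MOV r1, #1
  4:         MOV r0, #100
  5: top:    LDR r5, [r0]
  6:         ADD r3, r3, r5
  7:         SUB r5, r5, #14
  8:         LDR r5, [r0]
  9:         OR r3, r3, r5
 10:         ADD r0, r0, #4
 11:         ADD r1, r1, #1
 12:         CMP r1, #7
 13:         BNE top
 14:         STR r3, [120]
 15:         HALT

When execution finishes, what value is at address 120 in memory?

after MOV r3, #11: r3=11
after MOV r5, #2: r5=2
after MOV r1, #1: r1=1
after MOV r0, #100: r0=100
after LDR r5, [r0]: r5=M[100]=25
after ADD r3, r3, r5: r3=11+25=36
after SUB r5, r5, #14: r5=25-14=11
after LDR r5, [r0]: r5=M[100]=25
after OR r3, r3, r5: r3=36|25=61
after ADD r0, r0, #4: r0=100+4=104
after ADD r1, r1, #1: r1=1+1=2
CMP r1, #7  (cmp 2,7)
BNE top: taken
after LDR r5, [r0]: r5=M[104]=1
after ADD r3, r3, r5: r3=61+1=62
after SUB r5, r5, #14: r5=1-14=-13
after LDR r5, [r0]: r5=M[104]=1
after OR r3, r3, r5: r3=62|1=63
after ADD r0, r0, #4: r0=104+4=108
after ADD r1, r1, #1: r1=2+1=3
CMP r1, #7  (cmp 3,7)
BNE top: taken
after LDR r5, [r0]: r5=M[108]=-7
after ADD r3, r3, r5: r3=63+(-7)=56
after SUB r5, r5, #14: r5=(-7)-14=-21
after LDR r5, [r0]: r5=M[108]=-7
after OR r3, r3, r5: r3=56|(-7)=-7
after ADD r0, r0, #4: r0=108+4=112
after ADD r1, r1, #1: r1=3+1=4
CMP r1, #7  (cmp 4,7)
BNE top: taken
after LDR r5, [r0]: r5=M[112]=25
after ADD r3, r3, r5: r3=(-7)+25=18
after SUB r5, r5, #14: r5=25-14=11
after LDR r5, [r0]: r5=M[112]=25
after OR r3, r3, r5: r3=18|25=27
after ADD r0, r0, #4: r0=112+4=116
after ADD r1, r1, #1: r1=4+1=5
CMP r1, #7  (cmp 5,7)
BNE top: taken
after LDR r5, [r0]: r5=M[116]=24
after ADD r3, r3, r5: r3=27+24=51
after SUB r5, r5, #14: r5=24-14=10
after LDR r5, [r0]: r5=M[116]=24
after OR r3, r3, r5: r3=51|24=59
after ADD r0, r0, #4: r0=116+4=120
after ADD r1, r1, #1: r1=5+1=6
CMP r1, #7  (cmp 6,7)
BNE top: taken
after LDR r5, [r0]: r5=M[120]=-1
after ADD r3, r3, r5: r3=59+(-1)=58
after SUB r5, r5, #14: r5=(-1)-14=-15
after LDR r5, [r0]: r5=M[120]=-1
after OR r3, r3, r5: r3=58|(-1)=-1
after ADD r0, r0, #4: r0=120+4=124
after ADD r1, r1, #1: r1=6+1=7
CMP r1, #7  (cmp 7,7)
BNE top: not taken
STR r3, [120] → M[120]=-1
halt.

-1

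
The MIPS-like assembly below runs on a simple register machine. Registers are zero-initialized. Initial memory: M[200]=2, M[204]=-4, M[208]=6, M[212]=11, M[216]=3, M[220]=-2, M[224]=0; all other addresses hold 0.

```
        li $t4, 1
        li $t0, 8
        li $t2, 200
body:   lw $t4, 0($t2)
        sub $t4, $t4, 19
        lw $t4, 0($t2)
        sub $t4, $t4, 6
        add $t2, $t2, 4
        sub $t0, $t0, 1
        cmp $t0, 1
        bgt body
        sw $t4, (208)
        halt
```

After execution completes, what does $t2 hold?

after li $t4, 1: $t4=1
after li $t0, 8: $t0=8
after li $t2, 200: $t2=200
after lw $t4, 0($t2): $t4=M[200]=2
after sub $t4, $t4, 19: $t4=2-19=-17
after lw $t4, 0($t2): $t4=M[200]=2
after sub $t4, $t4, 6: $t4=2-6=-4
after add $t2, $t2, 4: $t2=200+4=204
after sub $t0, $t0, 1: $t0=8-1=7
cmp $t0, 1  (cmp 7,1)
bgt body: taken
after lw $t4, 0($t2): $t4=M[204]=-4
after sub $t4, $t4, 19: $t4=(-4)-19=-23
after lw $t4, 0($t2): $t4=M[204]=-4
after sub $t4, $t4, 6: $t4=(-4)-6=-10
after add $t2, $t2, 4: $t2=204+4=208
after sub $t0, $t0, 1: $t0=7-1=6
cmp $t0, 1  (cmp 6,1)
bgt body: taken
after lw $t4, 0($t2): $t4=M[208]=6
after sub $t4, $t4, 19: $t4=6-19=-13
after lw $t4, 0($t2): $t4=M[208]=6
after sub $t4, $t4, 6: $t4=6-6=0
after add $t2, $t2, 4: $t2=208+4=212
after sub $t0, $t0, 1: $t0=6-1=5
cmp $t0, 1  (cmp 5,1)
bgt body: taken
after lw $t4, 0($t2): $t4=M[212]=11
after sub $t4, $t4, 19: $t4=11-19=-8
after lw $t4, 0($t2): $t4=M[212]=11
after sub $t4, $t4, 6: $t4=11-6=5
after add $t2, $t2, 4: $t2=212+4=216
after sub $t0, $t0, 1: $t0=5-1=4
cmp $t0, 1  (cmp 4,1)
bgt body: taken
after lw $t4, 0($t2): $t4=M[216]=3
after sub $t4, $t4, 19: $t4=3-19=-16
after lw $t4, 0($t2): $t4=M[216]=3
after sub $t4, $t4, 6: $t4=3-6=-3
after add $t2, $t2, 4: $t2=216+4=220
after sub $t0, $t0, 1: $t0=4-1=3
cmp $t0, 1  (cmp 3,1)
bgt body: taken
after lw $t4, 0($t2): $t4=M[220]=-2
after sub $t4, $t4, 19: $t4=(-2)-19=-21
after lw $t4, 0($t2): $t4=M[220]=-2
after sub $t4, $t4, 6: $t4=(-2)-6=-8
after add $t2, $t2, 4: $t2=220+4=224
after sub $t0, $t0, 1: $t0=3-1=2
cmp $t0, 1  (cmp 2,1)
bgt body: taken
after lw $t4, 0($t2): $t4=M[224]=0
after sub $t4, $t4, 19: $t4=0-19=-19
after lw $t4, 0($t2): $t4=M[224]=0
after sub $t4, $t4, 6: $t4=0-6=-6
after add $t2, $t2, 4: $t2=224+4=228
after sub $t0, $t0, 1: $t0=2-1=1
cmp $t0, 1  (cmp 1,1)
bgt body: not taken
sw $t4, (208) → M[208]=-6
halt.

228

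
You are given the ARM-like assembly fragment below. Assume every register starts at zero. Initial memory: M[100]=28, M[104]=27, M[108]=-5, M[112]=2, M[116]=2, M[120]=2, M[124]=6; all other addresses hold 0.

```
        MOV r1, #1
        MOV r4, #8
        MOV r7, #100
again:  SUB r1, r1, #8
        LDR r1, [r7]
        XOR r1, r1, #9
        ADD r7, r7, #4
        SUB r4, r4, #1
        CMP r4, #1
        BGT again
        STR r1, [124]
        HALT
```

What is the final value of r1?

MOV r1, #1 → r1=1
MOV r4, #8 → r4=8
MOV r7, #100 → r7=100
SUB r1, r1, #8 → r1=1-8=-7
LDR r1, [r7] → r1=M[100]=28
XOR r1, r1, #9 → r1=28^9=21
ADD r7, r7, #4 → r7=100+4=104
SUB r4, r4, #1 → r4=8-1=7
CMP r4, #1  (cmp 7,1)
BGT again: taken
SUB r1, r1, #8 → r1=21-8=13
LDR r1, [r7] → r1=M[104]=27
XOR r1, r1, #9 → r1=27^9=18
ADD r7, r7, #4 → r7=104+4=108
SUB r4, r4, #1 → r4=7-1=6
CMP r4, #1  (cmp 6,1)
BGT again: taken
SUB r1, r1, #8 → r1=18-8=10
LDR r1, [r7] → r1=M[108]=-5
XOR r1, r1, #9 → r1=(-5)^9=-14
ADD r7, r7, #4 → r7=108+4=112
SUB r4, r4, #1 → r4=6-1=5
CMP r4, #1  (cmp 5,1)
BGT again: taken
SUB r1, r1, #8 → r1=(-14)-8=-22
LDR r1, [r7] → r1=M[112]=2
XOR r1, r1, #9 → r1=2^9=11
ADD r7, r7, #4 → r7=112+4=116
SUB r4, r4, #1 → r4=5-1=4
CMP r4, #1  (cmp 4,1)
BGT again: taken
SUB r1, r1, #8 → r1=11-8=3
LDR r1, [r7] → r1=M[116]=2
XOR r1, r1, #9 → r1=2^9=11
ADD r7, r7, #4 → r7=116+4=120
SUB r4, r4, #1 → r4=4-1=3
CMP r4, #1  (cmp 3,1)
BGT again: taken
SUB r1, r1, #8 → r1=11-8=3
LDR r1, [r7] → r1=M[120]=2
XOR r1, r1, #9 → r1=2^9=11
ADD r7, r7, #4 → r7=120+4=124
SUB r4, r4, #1 → r4=3-1=2
CMP r4, #1  (cmp 2,1)
BGT again: taken
SUB r1, r1, #8 → r1=11-8=3
LDR r1, [r7] → r1=M[124]=6
XOR r1, r1, #9 → r1=6^9=15
ADD r7, r7, #4 → r7=124+4=128
SUB r4, r4, #1 → r4=2-1=1
CMP r4, #1  (cmp 1,1)
BGT again: not taken
STR r1, [124] → M[124]=15
halt.

15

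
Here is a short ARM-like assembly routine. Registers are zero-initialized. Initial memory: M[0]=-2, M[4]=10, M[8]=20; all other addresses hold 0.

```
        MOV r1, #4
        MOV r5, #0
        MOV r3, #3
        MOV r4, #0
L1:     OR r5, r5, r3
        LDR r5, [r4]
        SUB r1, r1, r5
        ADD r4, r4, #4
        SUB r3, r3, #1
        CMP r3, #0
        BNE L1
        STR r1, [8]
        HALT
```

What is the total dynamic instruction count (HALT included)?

27

r1=4
r5=0
r3=3
r4=0
r5=0|3=3
r5=M[0]=-2
r1=4-(-2)=6
r4=0+4=4
r3=3-1=2
CMP r3, #0  (cmp 2,0)
BNE L1: taken
r5=(-2)|2=-2
r5=M[4]=10
r1=6-10=-4
r4=4+4=8
r3=2-1=1
CMP r3, #0  (cmp 1,0)
BNE L1: taken
r5=10|1=11
r5=M[8]=20
r1=(-4)-20=-24
r4=8+4=12
r3=1-1=0
CMP r3, #0  (cmp 0,0)
BNE L1: not taken
STR r1, [8] → M[8]=-24
halt.
Total executed instructions: 27.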